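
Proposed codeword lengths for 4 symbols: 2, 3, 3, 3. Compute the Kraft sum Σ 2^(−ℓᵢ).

With common denominator 2^3 = 8: Σ 2^(−ℓᵢ) = 2/8 + 1/8 + 1/8 + 1/8 = 5/8 = 0.625.

0.625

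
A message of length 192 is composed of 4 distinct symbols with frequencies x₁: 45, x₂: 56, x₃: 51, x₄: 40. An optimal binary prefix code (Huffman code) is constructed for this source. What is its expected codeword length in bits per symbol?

Probabilities are the counts divided by 192.
Repeatedly combine the two least-probable nodes; the expected code length is the sum of the merged weights.
merge 5/24 + 15/64 → 85/192
merge 17/64 + 7/24 → 107/192
merge 85/192 + 107/192 → 1
L = 85/192 + 107/192 + 1 = 2 bits/symbol.

2 bits/symbol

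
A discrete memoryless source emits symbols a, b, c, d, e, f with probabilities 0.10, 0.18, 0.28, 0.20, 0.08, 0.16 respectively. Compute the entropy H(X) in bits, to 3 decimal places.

H = −Σ pᵢ log₂ pᵢ.
−0.10·log₂(0.10) = 0.3322
−0.18·log₂(0.18) = 0.4453
−0.28·log₂(0.28) = 0.5142
−0.20·log₂(0.20) = 0.4644
−0.08·log₂(0.08) = 0.2915
−0.16·log₂(0.16) = 0.4230
Sum ≈ 2.4706 → 2.471 bits.

2.471 bits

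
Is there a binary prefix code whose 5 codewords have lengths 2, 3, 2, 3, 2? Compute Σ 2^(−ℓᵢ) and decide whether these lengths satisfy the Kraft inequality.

With common denominator 2^3 = 8: Σ 2^(−ℓᵢ) = 2/8 + 1/8 + 2/8 + 1/8 + 2/8 = 8/8 = 1.
Kraft's inequality requires Σ ≤ 1; here Σ = 1 ≤ 1, so such a prefix code exists.

1; yes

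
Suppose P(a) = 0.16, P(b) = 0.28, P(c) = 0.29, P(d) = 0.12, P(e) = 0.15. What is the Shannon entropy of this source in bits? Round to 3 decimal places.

H = −Σ pᵢ log₂ pᵢ.
−0.16·log₂(0.16) = 0.4230
−0.28·log₂(0.28) = 0.5142
−0.29·log₂(0.29) = 0.5179
−0.12·log₂(0.12) = 0.3671
−0.15·log₂(0.15) = 0.4105
Sum ≈ 2.2328 → 2.233 bits.

2.233 bits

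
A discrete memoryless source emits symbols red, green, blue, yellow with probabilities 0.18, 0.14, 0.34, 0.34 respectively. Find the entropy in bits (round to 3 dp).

H = −Σ pᵢ log₂ pᵢ.
−0.18·log₂(0.18) = 0.4453
−0.14·log₂(0.14) = 0.3971
−0.34·log₂(0.34) = 0.5292
−0.34·log₂(0.34) = 0.5292
Sum ≈ 1.9008 → 1.901 bits.

1.901 bits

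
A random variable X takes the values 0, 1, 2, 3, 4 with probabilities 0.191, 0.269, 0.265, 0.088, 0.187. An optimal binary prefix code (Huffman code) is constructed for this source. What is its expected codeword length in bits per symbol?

Repeatedly combine the two least-probable nodes; the expected code length is the sum of the merged weights.
merge 11/125 + 187/1000 → 11/40
merge 191/1000 + 53/200 → 57/125
merge 269/1000 + 11/40 → 68/125
merge 57/125 + 68/125 → 1
L = 11/40 + 57/125 + 68/125 + 1 = 91/40 = 2.275 bits/symbol.

2.275 bits/symbol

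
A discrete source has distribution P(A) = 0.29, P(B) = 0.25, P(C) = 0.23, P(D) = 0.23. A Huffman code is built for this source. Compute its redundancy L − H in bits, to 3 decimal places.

0.007 bits

Entropy H = −Σ p log₂ p ≈ 1.9932 bits.
Huffman merges: 23/100+23/100→23/50; 1/4+29/100→27/50; 23/50+27/50→1. L = 2 ≈ 2.0000.
L − H = 2.0000 − 1.9932 = 0.007 bits.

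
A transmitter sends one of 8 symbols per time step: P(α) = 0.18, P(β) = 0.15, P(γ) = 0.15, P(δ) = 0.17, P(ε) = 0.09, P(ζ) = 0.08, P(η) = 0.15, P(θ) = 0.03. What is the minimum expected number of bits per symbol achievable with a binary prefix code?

Repeatedly combine the two least-probable nodes; the expected code length is the sum of the merged weights.
merge 3/100 + 2/25 → 11/100
merge 9/100 + 11/100 → 1/5
merge 3/20 + 3/20 → 3/10
merge 3/20 + 17/100 → 8/25
merge 9/50 + 1/5 → 19/50
merge 3/10 + 8/25 → 31/50
merge 19/50 + 31/50 → 1
L = 11/100 + 1/5 + 3/10 + 8/25 + 19/50 + 31/50 + 1 = 293/100 = 2.93 bits/symbol.

2.93 bits/symbol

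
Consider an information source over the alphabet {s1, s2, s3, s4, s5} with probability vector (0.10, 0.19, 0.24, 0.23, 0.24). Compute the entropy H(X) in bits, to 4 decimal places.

H = −Σ pᵢ log₂ pᵢ.
−0.10·log₂(0.10) = 0.3322
−0.19·log₂(0.19) = 0.4552
−0.24·log₂(0.24) = 0.4941
−0.23·log₂(0.23) = 0.4877
−0.24·log₂(0.24) = 0.4941
Sum ≈ 2.2634 → 2.2634 bits.

2.2634 bits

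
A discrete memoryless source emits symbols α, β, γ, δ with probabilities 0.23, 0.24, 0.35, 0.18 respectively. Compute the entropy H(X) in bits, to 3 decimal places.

H = −Σ pᵢ log₂ pᵢ.
−0.23·log₂(0.23) = 0.4877
−0.24·log₂(0.24) = 0.4941
−0.35·log₂(0.35) = 0.5301
−0.18·log₂(0.18) = 0.4453
Sum ≈ 1.9572 → 1.957 bits.

1.957 bits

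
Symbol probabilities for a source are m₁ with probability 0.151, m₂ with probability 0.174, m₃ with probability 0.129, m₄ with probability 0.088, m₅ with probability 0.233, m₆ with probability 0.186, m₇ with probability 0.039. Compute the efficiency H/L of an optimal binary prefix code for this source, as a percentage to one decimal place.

Entropy H = −Σ p log₂ p ≈ 2.6641 bits.
Huffman merges: 39/1000+11/125→127/1000; 127/1000+129/1000→32/125; 151/1000+87/500→13/40; 93/500+233/1000→419/1000; 32/125+13/40→581/1000; 419/1000+581/1000→1. L = 677/250 ≈ 2.7080.
Efficiency = H/L = 2.6641/2.7080 = 98.4%.

98.4%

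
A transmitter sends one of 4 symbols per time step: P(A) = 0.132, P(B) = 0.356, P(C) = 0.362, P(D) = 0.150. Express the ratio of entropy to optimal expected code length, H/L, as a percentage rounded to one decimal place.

96.7%

Entropy H = −Σ p log₂ p ≈ 1.8573 bits.
Huffman merges: 33/250+3/20→141/500; 141/500+89/250→319/500; 181/500+319/500→1. L = 48/25 ≈ 1.9200.
Efficiency = H/L = 1.8573/1.9200 = 96.7%.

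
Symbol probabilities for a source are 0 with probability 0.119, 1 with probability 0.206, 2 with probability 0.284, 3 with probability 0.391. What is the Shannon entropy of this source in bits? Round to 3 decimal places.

1.880 bits

H = −Σ pᵢ log₂ pᵢ.
−0.119·log₂(0.119) = 0.3654
−0.206·log₂(0.206) = 0.4695
−0.284·log₂(0.284) = 0.5158
−0.391·log₂(0.391) = 0.5297
Sum ≈ 1.8804 → 1.880 bits.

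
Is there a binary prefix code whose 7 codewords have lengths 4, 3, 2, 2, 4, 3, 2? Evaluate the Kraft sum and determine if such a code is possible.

With common denominator 2^4 = 16: Σ 2^(−ℓᵢ) = 1/16 + 2/16 + 4/16 + 4/16 + 1/16 + 2/16 + 4/16 = 18/16 = 1.125.
Kraft's inequality requires Σ ≤ 1; here Σ = 1.125 > 1, so no such prefix code exists.

1.125; no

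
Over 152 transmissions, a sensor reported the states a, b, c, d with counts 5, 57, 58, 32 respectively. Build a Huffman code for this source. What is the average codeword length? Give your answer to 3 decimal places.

1.862 bits/symbol

Probabilities are the counts divided by 152.
Repeatedly combine the two least-probable nodes; the expected code length is the sum of the merged weights.
merge 5/152 + 4/19 → 37/152
merge 37/152 + 3/8 → 47/76
merge 29/76 + 47/76 → 1
L = 37/152 + 47/76 + 1 = 283/152 ≈ 1.862 bits/symbol.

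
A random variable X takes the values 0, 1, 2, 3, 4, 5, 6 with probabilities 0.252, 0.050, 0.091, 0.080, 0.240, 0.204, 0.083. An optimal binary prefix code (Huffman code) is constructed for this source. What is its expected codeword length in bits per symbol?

Repeatedly combine the two least-probable nodes; the expected code length is the sum of the merged weights.
merge 1/20 + 2/25 → 13/100
merge 83/1000 + 91/1000 → 87/500
merge 13/100 + 87/500 → 38/125
merge 51/250 + 6/25 → 111/250
merge 63/250 + 38/125 → 139/250
merge 111/250 + 139/250 → 1
L = 13/100 + 87/500 + 38/125 + 111/250 + 139/250 + 1 = 326/125 = 2.608 bits/symbol.

2.608 bits/symbol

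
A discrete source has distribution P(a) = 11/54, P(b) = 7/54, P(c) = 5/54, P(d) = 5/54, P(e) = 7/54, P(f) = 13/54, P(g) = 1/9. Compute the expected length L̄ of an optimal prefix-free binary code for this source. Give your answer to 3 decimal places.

Repeatedly combine the two least-probable nodes; the expected code length is the sum of the merged weights.
merge 5/54 + 5/54 → 5/27
merge 1/9 + 7/54 → 13/54
merge 7/54 + 5/27 → 17/54
merge 11/54 + 13/54 → 4/9
merge 13/54 + 17/54 → 5/9
merge 4/9 + 5/9 → 1
L = 5/27 + 13/54 + 17/54 + 4/9 + 5/9 + 1 = 74/27 ≈ 2.741 bits/symbol.

2.741 bits/symbol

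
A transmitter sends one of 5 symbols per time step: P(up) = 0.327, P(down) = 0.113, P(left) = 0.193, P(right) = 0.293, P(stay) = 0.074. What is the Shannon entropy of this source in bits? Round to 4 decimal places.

2.1377 bits

H = −Σ pᵢ log₂ pᵢ.
−0.327·log₂(0.327) = 0.5273
−0.113·log₂(0.113) = 0.3555
−0.193·log₂(0.193) = 0.4581
−0.293·log₂(0.293) = 0.5189
−0.074·log₂(0.074) = 0.2780
Sum ≈ 2.1377 → 2.1377 bits.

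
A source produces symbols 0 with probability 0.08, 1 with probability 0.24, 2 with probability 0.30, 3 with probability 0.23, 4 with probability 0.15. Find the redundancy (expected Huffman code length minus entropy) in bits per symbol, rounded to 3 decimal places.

Entropy H = −Σ p log₂ p ≈ 2.2049 bits.
Huffman merges: 2/25+3/20→23/100; 23/100+23/100→23/50; 6/25+3/10→27/50; 23/50+27/50→1. L = 223/100 ≈ 2.2300.
L − H = 2.2300 − 2.2049 = 0.025 bits.

0.025 bits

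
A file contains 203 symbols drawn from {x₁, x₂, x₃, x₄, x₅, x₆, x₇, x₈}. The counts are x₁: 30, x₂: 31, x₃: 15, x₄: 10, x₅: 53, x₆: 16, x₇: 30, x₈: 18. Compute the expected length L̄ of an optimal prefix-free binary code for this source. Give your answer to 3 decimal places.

2.862 bits/symbol

Probabilities are the counts divided by 203.
Repeatedly combine the two least-probable nodes; the expected code length is the sum of the merged weights.
merge 10/203 + 15/203 → 25/203
merge 16/203 + 18/203 → 34/203
merge 25/203 + 30/203 → 55/203
merge 30/203 + 31/203 → 61/203
merge 34/203 + 53/203 → 3/7
merge 55/203 + 61/203 → 4/7
merge 3/7 + 4/7 → 1
L = 25/203 + 34/203 + 55/203 + 61/203 + 3/7 + 4/7 + 1 = 83/29 ≈ 2.862 bits/symbol.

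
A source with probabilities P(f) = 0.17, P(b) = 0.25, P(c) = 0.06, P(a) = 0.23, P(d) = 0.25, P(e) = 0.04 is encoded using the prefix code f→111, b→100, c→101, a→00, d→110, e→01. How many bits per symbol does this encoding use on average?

L̄ = Σ pᵢ·ℓᵢ = 0.17·3 + 0.25·3 + 0.06·3 + 0.23·2 + 0.25·3 + 0.04·2 = 2.73 bits/symbol.

2.73 bits/symbol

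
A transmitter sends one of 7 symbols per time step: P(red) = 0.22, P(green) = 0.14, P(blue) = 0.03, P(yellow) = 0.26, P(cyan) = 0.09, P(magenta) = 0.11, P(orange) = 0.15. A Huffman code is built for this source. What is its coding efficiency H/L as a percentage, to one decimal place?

Entropy H = −Σ p log₂ p ≈ 2.6082 bits.
Huffman merges: 3/100+9/100→3/25; 11/100+3/25→23/100; 7/50+3/20→29/100; 11/50+23/100→9/20; 13/50+29/100→11/20; 9/20+11/20→1. L = 66/25 ≈ 2.6400.
Efficiency = H/L = 2.6082/2.6400 = 98.8%.

98.8%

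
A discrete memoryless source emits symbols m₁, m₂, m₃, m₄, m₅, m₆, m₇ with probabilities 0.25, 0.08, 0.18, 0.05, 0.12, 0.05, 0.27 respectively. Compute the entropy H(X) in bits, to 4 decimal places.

2.5461 bits

H = −Σ pᵢ log₂ pᵢ.
−0.25·log₂(0.25) = 0.5000
−0.08·log₂(0.08) = 0.2915
−0.18·log₂(0.18) = 0.4453
−0.05·log₂(0.05) = 0.2161
−0.12·log₂(0.12) = 0.3671
−0.05·log₂(0.05) = 0.2161
−0.27·log₂(0.27) = 0.5100
Sum ≈ 2.5461 → 2.5461 bits.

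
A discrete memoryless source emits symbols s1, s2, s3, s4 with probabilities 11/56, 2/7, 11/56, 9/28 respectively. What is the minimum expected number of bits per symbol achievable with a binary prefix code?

2 bits/symbol

Repeatedly combine the two least-probable nodes; the expected code length is the sum of the merged weights.
merge 11/56 + 11/56 → 11/28
merge 2/7 + 9/28 → 17/28
merge 11/28 + 17/28 → 1
L = 11/28 + 17/28 + 1 = 2 bits/symbol.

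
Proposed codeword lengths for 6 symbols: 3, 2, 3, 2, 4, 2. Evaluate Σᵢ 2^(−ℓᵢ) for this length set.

With common denominator 2^4 = 16: Σ 2^(−ℓᵢ) = 2/16 + 4/16 + 2/16 + 4/16 + 1/16 + 4/16 = 17/16 = 1.0625.

1.0625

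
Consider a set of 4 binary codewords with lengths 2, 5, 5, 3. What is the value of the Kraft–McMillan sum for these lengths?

0.4375

With common denominator 2^5 = 32: Σ 2^(−ℓᵢ) = 8/32 + 1/32 + 1/32 + 4/32 = 14/32 = 0.4375.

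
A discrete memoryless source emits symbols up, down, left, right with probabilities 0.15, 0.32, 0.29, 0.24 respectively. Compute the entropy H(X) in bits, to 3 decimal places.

1.949 bits

H = −Σ pᵢ log₂ pᵢ.
−0.15·log₂(0.15) = 0.4105
−0.32·log₂(0.32) = 0.5260
−0.29·log₂(0.29) = 0.5179
−0.24·log₂(0.24) = 0.4941
Sum ≈ 1.9486 → 1.949 bits.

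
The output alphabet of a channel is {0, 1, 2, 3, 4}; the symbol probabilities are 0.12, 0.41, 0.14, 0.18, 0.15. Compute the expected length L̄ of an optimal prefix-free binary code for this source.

2.18 bits/symbol

Repeatedly combine the two least-probable nodes; the expected code length is the sum of the merged weights.
merge 3/25 + 7/50 → 13/50
merge 3/20 + 9/50 → 33/100
merge 13/50 + 33/100 → 59/100
merge 41/100 + 59/100 → 1
L = 13/50 + 33/100 + 59/100 + 1 = 109/50 = 2.18 bits/symbol.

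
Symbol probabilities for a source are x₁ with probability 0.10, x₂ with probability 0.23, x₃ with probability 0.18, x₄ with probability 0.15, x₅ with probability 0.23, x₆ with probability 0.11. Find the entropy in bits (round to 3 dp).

2.514 bits

H = −Σ pᵢ log₂ pᵢ.
−0.10·log₂(0.10) = 0.3322
−0.23·log₂(0.23) = 0.4877
−0.18·log₂(0.18) = 0.4453
−0.15·log₂(0.15) = 0.4105
−0.23·log₂(0.23) = 0.4877
−0.11·log₂(0.11) = 0.3503
Sum ≈ 2.5137 → 2.514 bits.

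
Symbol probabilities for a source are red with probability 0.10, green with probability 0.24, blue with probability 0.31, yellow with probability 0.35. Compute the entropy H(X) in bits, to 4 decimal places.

H = −Σ pᵢ log₂ pᵢ.
−0.10·log₂(0.10) = 0.3322
−0.24·log₂(0.24) = 0.4941
−0.31·log₂(0.31) = 0.5238
−0.35·log₂(0.35) = 0.5301
Sum ≈ 1.8802 → 1.8802 bits.

1.8802 bits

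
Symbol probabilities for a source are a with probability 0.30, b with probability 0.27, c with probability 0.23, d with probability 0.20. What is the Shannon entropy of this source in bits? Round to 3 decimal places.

1.983 bits

H = −Σ pᵢ log₂ pᵢ.
−0.30·log₂(0.30) = 0.5211
−0.27·log₂(0.27) = 0.5100
−0.23·log₂(0.23) = 0.4877
−0.20·log₂(0.20) = 0.4644
Sum ≈ 1.9832 → 1.983 bits.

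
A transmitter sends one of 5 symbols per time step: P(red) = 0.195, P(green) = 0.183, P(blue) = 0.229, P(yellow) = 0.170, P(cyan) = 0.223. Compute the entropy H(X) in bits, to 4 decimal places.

2.3126 bits

H = −Σ pᵢ log₂ pᵢ.
−0.195·log₂(0.195) = 0.4599
−0.183·log₂(0.183) = 0.4484
−0.229·log₂(0.229) = 0.4870
−0.170·log₂(0.170) = 0.4346
−0.223·log₂(0.223) = 0.4828
Sum ≈ 2.3126 → 2.3126 bits.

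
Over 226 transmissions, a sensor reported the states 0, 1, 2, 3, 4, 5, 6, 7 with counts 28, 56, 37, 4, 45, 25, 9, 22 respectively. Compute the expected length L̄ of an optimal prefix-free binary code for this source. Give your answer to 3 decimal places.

Probabilities are the counts divided by 226.
Repeatedly combine the two least-probable nodes; the expected code length is the sum of the merged weights.
merge 2/113 + 9/226 → 13/226
merge 13/226 + 11/113 → 35/226
merge 25/226 + 14/113 → 53/226
merge 35/226 + 37/226 → 36/113
merge 45/226 + 53/226 → 49/113
merge 28/113 + 36/113 → 64/113
merge 49/113 + 64/113 → 1
L = 13/226 + 35/226 + 53/226 + 36/113 + 49/113 + 64/113 + 1 = 625/226 ≈ 2.765 bits/symbol.

2.765 bits/symbol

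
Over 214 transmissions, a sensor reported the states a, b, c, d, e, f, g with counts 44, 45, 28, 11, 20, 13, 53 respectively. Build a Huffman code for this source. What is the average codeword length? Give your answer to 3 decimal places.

2.654 bits/symbol

Probabilities are the counts divided by 214.
Repeatedly combine the two least-probable nodes; the expected code length is the sum of the merged weights.
merge 11/214 + 13/214 → 12/107
merge 10/107 + 12/107 → 22/107
merge 14/107 + 22/107 → 36/107
merge 22/107 + 45/214 → 89/214
merge 53/214 + 36/107 → 125/214
merge 89/214 + 125/214 → 1
L = 12/107 + 22/107 + 36/107 + 89/214 + 125/214 + 1 = 284/107 ≈ 2.654 bits/symbol.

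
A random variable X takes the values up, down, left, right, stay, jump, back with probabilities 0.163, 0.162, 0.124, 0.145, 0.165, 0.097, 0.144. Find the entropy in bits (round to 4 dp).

H = −Σ pᵢ log₂ pᵢ.
−0.163·log₂(0.163) = 0.4266
−0.162·log₂(0.162) = 0.4254
−0.124·log₂(0.124) = 0.3734
−0.145·log₂(0.145) = 0.4040
−0.165·log₂(0.165) = 0.4289
−0.097·log₂(0.097) = 0.3265
−0.144·log₂(0.144) = 0.4026
Sum ≈ 2.7874 → 2.7874 bits.

2.7874 bits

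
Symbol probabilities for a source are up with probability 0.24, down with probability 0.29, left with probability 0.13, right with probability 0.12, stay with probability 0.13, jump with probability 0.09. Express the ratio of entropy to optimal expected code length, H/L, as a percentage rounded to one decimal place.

Entropy H = −Σ p log₂ p ≈ 2.4570 bits.
Huffman merges: 9/100+3/25→21/100; 13/100+13/100→13/50; 21/100+6/25→9/20; 13/50+29/100→11/20; 9/20+11/20→1. L = 247/100 ≈ 2.4700.
Efficiency = H/L = 2.4570/2.4700 = 99.5%.

99.5%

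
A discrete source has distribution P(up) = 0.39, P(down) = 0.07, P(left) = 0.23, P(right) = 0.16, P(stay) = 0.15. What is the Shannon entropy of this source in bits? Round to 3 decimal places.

2.120 bits

H = −Σ pᵢ log₂ pᵢ.
−0.39·log₂(0.39) = 0.5298
−0.07·log₂(0.07) = 0.2686
−0.23·log₂(0.23) = 0.4877
−0.16·log₂(0.16) = 0.4230
−0.15·log₂(0.15) = 0.4105
Sum ≈ 2.1196 → 2.120 bits.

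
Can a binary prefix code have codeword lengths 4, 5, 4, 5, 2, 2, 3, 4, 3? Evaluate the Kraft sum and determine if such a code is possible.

With common denominator 2^5 = 32: Σ 2^(−ℓᵢ) = 2/32 + 1/32 + 2/32 + 1/32 + 8/32 + 8/32 + 4/32 + 2/32 + 4/32 = 32/32 = 1.
Kraft's inequality requires Σ ≤ 1; here Σ = 1 ≤ 1, so such a prefix code exists.

1; yes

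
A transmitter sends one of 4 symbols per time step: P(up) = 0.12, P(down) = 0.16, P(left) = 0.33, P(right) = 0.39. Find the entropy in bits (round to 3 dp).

H = −Σ pᵢ log₂ pᵢ.
−0.12·log₂(0.12) = 0.3671
−0.16·log₂(0.16) = 0.4230
−0.33·log₂(0.33) = 0.5278
−0.39·log₂(0.39) = 0.5298
Sum ≈ 1.8477 → 1.848 bits.

1.848 bits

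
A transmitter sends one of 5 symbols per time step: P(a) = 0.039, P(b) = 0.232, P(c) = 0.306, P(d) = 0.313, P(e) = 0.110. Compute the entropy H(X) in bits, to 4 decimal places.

H = −Σ pᵢ log₂ pᵢ.
−0.039·log₂(0.039) = 0.1825
−0.232·log₂(0.232) = 0.4890
−0.306·log₂(0.306) = 0.5228
−0.313·log₂(0.313) = 0.5245
−0.110·log₂(0.110) = 0.3503
Sum ≈ 2.0691 → 2.0691 bits.

2.0691 bits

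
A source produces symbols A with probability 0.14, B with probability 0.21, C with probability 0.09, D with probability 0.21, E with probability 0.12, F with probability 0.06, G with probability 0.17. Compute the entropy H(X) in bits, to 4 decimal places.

2.7006 bits

H = −Σ pᵢ log₂ pᵢ.
−0.14·log₂(0.14) = 0.3971
−0.21·log₂(0.21) = 0.4728
−0.09·log₂(0.09) = 0.3127
−0.21·log₂(0.21) = 0.4728
−0.12·log₂(0.12) = 0.3671
−0.06·log₂(0.06) = 0.2435
−0.17·log₂(0.17) = 0.4346
Sum ≈ 2.7006 → 2.7006 bits.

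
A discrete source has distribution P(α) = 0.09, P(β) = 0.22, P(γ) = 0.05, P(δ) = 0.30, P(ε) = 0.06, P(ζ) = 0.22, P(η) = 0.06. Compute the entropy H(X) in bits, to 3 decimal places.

H = −Σ pᵢ log₂ pᵢ.
−0.09·log₂(0.09) = 0.3127
−0.22·log₂(0.22) = 0.4806
−0.05·log₂(0.05) = 0.2161
−0.30·log₂(0.30) = 0.5211
−0.06·log₂(0.06) = 0.2435
−0.22·log₂(0.22) = 0.4806
−0.06·log₂(0.06) = 0.2435
Sum ≈ 2.4981 → 2.498 bits.

2.498 bits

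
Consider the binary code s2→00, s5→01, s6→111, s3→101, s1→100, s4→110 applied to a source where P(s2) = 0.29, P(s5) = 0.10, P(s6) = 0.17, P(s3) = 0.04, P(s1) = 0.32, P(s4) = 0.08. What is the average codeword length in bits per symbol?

2.61 bits/symbol

L̄ = Σ pᵢ·ℓᵢ = 0.29·2 + 0.10·2 + 0.17·3 + 0.04·3 + 0.32·3 + 0.08·3 = 2.61 bits/symbol.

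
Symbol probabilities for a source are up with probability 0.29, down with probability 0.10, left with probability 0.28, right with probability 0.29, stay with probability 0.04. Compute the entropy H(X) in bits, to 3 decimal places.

2.068 bits

H = −Σ pᵢ log₂ pᵢ.
−0.29·log₂(0.29) = 0.5179
−0.10·log₂(0.10) = 0.3322
−0.28·log₂(0.28) = 0.5142
−0.29·log₂(0.29) = 0.5179
−0.04·log₂(0.04) = 0.1858
Sum ≈ 2.0680 → 2.068 bits.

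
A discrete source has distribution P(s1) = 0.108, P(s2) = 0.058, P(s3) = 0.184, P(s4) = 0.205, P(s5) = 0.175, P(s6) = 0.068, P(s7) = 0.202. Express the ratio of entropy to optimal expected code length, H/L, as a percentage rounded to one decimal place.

Entropy H = −Σ p log₂ p ≈ 2.6730 bits.
Huffman merges: 29/500+17/250→63/500; 27/250+63/500→117/500; 7/40+23/125→359/1000; 101/500+41/200→407/1000; 117/500+359/1000→593/1000; 407/1000+593/1000→1. L = 2719/1000 ≈ 2.7190.
Efficiency = H/L = 2.6730/2.7190 = 98.3%.

98.3%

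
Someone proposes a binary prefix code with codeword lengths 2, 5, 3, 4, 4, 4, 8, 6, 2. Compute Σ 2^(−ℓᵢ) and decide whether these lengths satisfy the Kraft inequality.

0.86328125; yes

With common denominator 2^8 = 256: Σ 2^(−ℓᵢ) = 64/256 + 8/256 + 32/256 + 16/256 + 16/256 + 16/256 + 1/256 + 4/256 + 64/256 = 221/256 = 0.86328125.
Kraft's inequality requires Σ ≤ 1; here Σ = 0.86328125 ≤ 1, so such a prefix code exists.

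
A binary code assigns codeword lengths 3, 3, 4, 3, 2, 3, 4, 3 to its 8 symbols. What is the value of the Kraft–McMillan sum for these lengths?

With common denominator 2^4 = 16: Σ 2^(−ℓᵢ) = 2/16 + 2/16 + 1/16 + 2/16 + 4/16 + 2/16 + 1/16 + 2/16 = 16/16 = 1.

1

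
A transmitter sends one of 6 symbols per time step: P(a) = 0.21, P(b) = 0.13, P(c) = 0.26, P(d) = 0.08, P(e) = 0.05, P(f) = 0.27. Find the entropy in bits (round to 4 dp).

H = −Σ pᵢ log₂ pᵢ.
−0.21·log₂(0.21) = 0.4728
−0.13·log₂(0.13) = 0.3826
−0.26·log₂(0.26) = 0.5053
−0.08·log₂(0.08) = 0.2915
−0.05·log₂(0.05) = 0.2161
−0.27·log₂(0.27) = 0.5100
Sum ≈ 2.3784 → 2.3784 bits.

2.3784 bits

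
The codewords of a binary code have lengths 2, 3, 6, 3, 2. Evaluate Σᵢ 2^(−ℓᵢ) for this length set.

With common denominator 2^6 = 64: Σ 2^(−ℓᵢ) = 16/64 + 8/64 + 1/64 + 8/64 + 16/64 = 49/64 = 0.765625.

0.765625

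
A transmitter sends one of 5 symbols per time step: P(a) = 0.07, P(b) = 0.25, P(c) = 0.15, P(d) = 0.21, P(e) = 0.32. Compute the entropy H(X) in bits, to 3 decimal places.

2.178 bits

H = −Σ pᵢ log₂ pᵢ.
−0.07·log₂(0.07) = 0.2686
−0.25·log₂(0.25) = 0.5000
−0.15·log₂(0.15) = 0.4105
−0.21·log₂(0.21) = 0.4728
−0.32·log₂(0.32) = 0.5260
Sum ≈ 2.1780 → 2.178 bits.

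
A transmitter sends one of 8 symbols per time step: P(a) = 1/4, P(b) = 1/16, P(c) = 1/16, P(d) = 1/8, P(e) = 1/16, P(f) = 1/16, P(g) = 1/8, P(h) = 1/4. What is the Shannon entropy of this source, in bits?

Each probability is a power of 1/2, so log₂(1/p) is an integer.
H = Σ p·log₂(1/p) = 1/4·2 + 1/16·4 + 1/16·4 + 1/8·3 + 1/16·4 + 1/16·4 + 1/8·3 + 1/4·2 = 2.75 bits.

2.75 bits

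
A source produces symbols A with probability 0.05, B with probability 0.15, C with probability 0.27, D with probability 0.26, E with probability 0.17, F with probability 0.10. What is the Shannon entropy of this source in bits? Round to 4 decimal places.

2.4087 bits

H = −Σ pᵢ log₂ pᵢ.
−0.05·log₂(0.05) = 0.2161
−0.15·log₂(0.15) = 0.4105
−0.27·log₂(0.27) = 0.5100
−0.26·log₂(0.26) = 0.5053
−0.17·log₂(0.17) = 0.4346
−0.10·log₂(0.10) = 0.3322
Sum ≈ 2.4087 → 2.4087 bits.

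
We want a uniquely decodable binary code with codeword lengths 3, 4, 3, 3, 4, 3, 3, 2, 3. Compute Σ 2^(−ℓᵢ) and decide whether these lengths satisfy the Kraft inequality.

1.125; no

With common denominator 2^4 = 16: Σ 2^(−ℓᵢ) = 2/16 + 1/16 + 2/16 + 2/16 + 1/16 + 2/16 + 2/16 + 4/16 + 2/16 = 18/16 = 1.125.
Kraft's inequality requires Σ ≤ 1; here Σ = 1.125 > 1, so no such prefix code exists.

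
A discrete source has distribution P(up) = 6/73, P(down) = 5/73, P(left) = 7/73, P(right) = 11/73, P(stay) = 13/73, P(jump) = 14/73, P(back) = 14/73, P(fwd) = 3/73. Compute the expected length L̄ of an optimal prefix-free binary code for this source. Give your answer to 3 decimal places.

Repeatedly combine the two least-probable nodes; the expected code length is the sum of the merged weights.
merge 3/73 + 5/73 → 8/73
merge 6/73 + 7/73 → 13/73
merge 8/73 + 11/73 → 19/73
merge 13/73 + 13/73 → 26/73
merge 14/73 + 14/73 → 28/73
merge 19/73 + 26/73 → 45/73
merge 28/73 + 45/73 → 1
L = 8/73 + 13/73 + 19/73 + 26/73 + 28/73 + 45/73 + 1 = 212/73 ≈ 2.904 bits/symbol.

2.904 bits/symbol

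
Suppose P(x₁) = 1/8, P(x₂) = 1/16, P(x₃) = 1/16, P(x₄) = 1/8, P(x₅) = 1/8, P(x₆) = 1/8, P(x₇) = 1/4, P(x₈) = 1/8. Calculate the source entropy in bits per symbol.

2.875 bits

Each probability is a power of 1/2, so log₂(1/p) is an integer.
H = Σ p·log₂(1/p) = 1/8·3 + 1/16·4 + 1/16·4 + 1/8·3 + 1/8·3 + 1/8·3 + 1/4·2 + 1/8·3 = 2.875 bits.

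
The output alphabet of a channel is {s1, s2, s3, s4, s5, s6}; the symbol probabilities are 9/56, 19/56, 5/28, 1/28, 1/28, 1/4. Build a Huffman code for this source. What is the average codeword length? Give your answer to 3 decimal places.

2.304 bits/symbol

Repeatedly combine the two least-probable nodes; the expected code length is the sum of the merged weights.
merge 1/28 + 1/28 → 1/14
merge 1/14 + 9/56 → 13/56
merge 5/28 + 13/56 → 23/56
merge 1/4 + 19/56 → 33/56
merge 23/56 + 33/56 → 1
L = 1/14 + 13/56 + 23/56 + 33/56 + 1 = 129/56 ≈ 2.304 bits/symbol.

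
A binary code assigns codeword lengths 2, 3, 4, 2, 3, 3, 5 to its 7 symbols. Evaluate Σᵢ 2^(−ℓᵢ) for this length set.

With common denominator 2^5 = 32: Σ 2^(−ℓᵢ) = 8/32 + 4/32 + 2/32 + 8/32 + 4/32 + 4/32 + 1/32 = 31/32 = 0.96875.

0.96875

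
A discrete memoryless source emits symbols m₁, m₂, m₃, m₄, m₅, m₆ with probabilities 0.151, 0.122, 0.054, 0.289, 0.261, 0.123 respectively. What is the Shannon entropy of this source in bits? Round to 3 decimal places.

2.405 bits

H = −Σ pᵢ log₂ pᵢ.
−0.151·log₂(0.151) = 0.4118
−0.122·log₂(0.122) = 0.3703
−0.054·log₂(0.054) = 0.2274
−0.289·log₂(0.289) = 0.5176
−0.261·log₂(0.261) = 0.5058
−0.123·log₂(0.123) = 0.3719
Sum ≈ 2.4047 → 2.405 bits.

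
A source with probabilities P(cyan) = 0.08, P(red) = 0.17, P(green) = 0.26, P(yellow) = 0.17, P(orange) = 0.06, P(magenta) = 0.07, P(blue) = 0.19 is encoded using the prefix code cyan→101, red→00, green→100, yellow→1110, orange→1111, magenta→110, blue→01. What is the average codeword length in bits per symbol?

2.87 bits/symbol

L̄ = Σ pᵢ·ℓᵢ = 0.08·3 + 0.17·2 + 0.26·3 + 0.17·4 + 0.06·4 + 0.07·3 + 0.19·2 = 2.87 bits/symbol.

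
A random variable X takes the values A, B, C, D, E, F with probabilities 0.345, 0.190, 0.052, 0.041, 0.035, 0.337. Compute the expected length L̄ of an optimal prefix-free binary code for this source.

2.177 bits/symbol

Repeatedly combine the two least-probable nodes; the expected code length is the sum of the merged weights.
merge 7/200 + 41/1000 → 19/250
merge 13/250 + 19/250 → 16/125
merge 16/125 + 19/100 → 159/500
merge 159/500 + 337/1000 → 131/200
merge 69/200 + 131/200 → 1
L = 19/250 + 16/125 + 159/500 + 131/200 + 1 = 2177/1000 = 2.177 bits/symbol.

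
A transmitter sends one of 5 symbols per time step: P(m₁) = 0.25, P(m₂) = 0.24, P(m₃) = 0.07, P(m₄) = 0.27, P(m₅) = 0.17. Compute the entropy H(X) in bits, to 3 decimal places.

2.207 bits

H = −Σ pᵢ log₂ pᵢ.
−0.25·log₂(0.25) = 0.5000
−0.24·log₂(0.24) = 0.4941
−0.07·log₂(0.07) = 0.2686
−0.27·log₂(0.27) = 0.5100
−0.17·log₂(0.17) = 0.4346
Sum ≈ 2.2073 → 2.207 bits.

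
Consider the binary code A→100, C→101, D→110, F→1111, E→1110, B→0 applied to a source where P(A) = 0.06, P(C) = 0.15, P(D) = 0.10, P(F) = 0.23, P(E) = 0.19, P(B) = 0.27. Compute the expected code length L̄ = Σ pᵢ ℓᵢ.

L̄ = Σ pᵢ·ℓᵢ = 0.06·3 + 0.15·3 + 0.10·3 + 0.23·4 + 0.19·4 + 0.27·1 = 2.88 bits/symbol.

2.88 bits/symbol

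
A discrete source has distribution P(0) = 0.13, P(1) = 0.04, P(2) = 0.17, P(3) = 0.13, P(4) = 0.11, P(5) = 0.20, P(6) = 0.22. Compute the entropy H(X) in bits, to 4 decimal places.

H = −Σ pᵢ log₂ pᵢ.
−0.13·log₂(0.13) = 0.3826
−0.04·log₂(0.04) = 0.1858
−0.17·log₂(0.17) = 0.4346
−0.13·log₂(0.13) = 0.3826
−0.11·log₂(0.11) = 0.3503
−0.20·log₂(0.20) = 0.4644
−0.22·log₂(0.22) = 0.4806
Sum ≈ 2.6809 → 2.6809 bits.

2.6809 bits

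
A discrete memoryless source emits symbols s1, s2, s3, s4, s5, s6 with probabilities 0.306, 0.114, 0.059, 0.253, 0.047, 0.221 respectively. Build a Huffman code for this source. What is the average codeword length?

Repeatedly combine the two least-probable nodes; the expected code length is the sum of the merged weights.
merge 47/1000 + 59/1000 → 53/500
merge 53/500 + 57/500 → 11/50
merge 11/50 + 221/1000 → 441/1000
merge 253/1000 + 153/500 → 559/1000
merge 441/1000 + 559/1000 → 1
L = 53/500 + 11/50 + 441/1000 + 559/1000 + 1 = 1163/500 = 2.326 bits/symbol.

2.326 bits/symbol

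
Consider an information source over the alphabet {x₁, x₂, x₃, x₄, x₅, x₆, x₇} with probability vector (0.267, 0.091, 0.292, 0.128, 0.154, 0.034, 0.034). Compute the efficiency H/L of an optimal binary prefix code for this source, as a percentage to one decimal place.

98.4%

Entropy H = −Σ p log₂ p ≈ 2.4689 bits.
Huffman merges: 17/500+17/500→17/250; 17/250+91/1000→159/1000; 16/125+77/500→141/500; 159/1000+267/1000→213/500; 141/500+73/250→287/500; 213/500+287/500→1. L = 2509/1000 ≈ 2.5090.
Efficiency = H/L = 2.4689/2.5090 = 98.4%.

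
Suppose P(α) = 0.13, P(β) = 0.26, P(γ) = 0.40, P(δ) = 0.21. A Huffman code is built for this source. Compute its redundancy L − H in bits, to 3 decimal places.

0.050 bits

Entropy H = −Σ p log₂ p ≈ 1.8895 bits.
Huffman merges: 13/100+21/100→17/50; 13/50+17/50→3/5; 2/5+3/5→1. L = 97/50 ≈ 1.9400.
L − H = 1.9400 − 1.8895 = 0.050 bits.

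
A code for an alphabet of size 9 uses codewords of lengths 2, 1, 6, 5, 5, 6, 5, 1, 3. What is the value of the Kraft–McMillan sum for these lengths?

1.5

With common denominator 2^6 = 64: Σ 2^(−ℓᵢ) = 16/64 + 32/64 + 1/64 + 2/64 + 2/64 + 1/64 + 2/64 + 32/64 + 8/64 = 96/64 = 1.5.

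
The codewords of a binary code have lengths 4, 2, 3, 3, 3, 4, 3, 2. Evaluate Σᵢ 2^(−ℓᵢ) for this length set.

1.125

With common denominator 2^4 = 16: Σ 2^(−ℓᵢ) = 1/16 + 4/16 + 2/16 + 2/16 + 2/16 + 1/16 + 2/16 + 4/16 = 18/16 = 1.125.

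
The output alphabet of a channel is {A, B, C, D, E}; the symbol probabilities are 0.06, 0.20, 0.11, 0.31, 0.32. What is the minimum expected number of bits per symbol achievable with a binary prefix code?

Repeatedly combine the two least-probable nodes; the expected code length is the sum of the merged weights.
merge 3/50 + 11/100 → 17/100
merge 17/100 + 1/5 → 37/100
merge 31/100 + 8/25 → 63/100
merge 37/100 + 63/100 → 1
L = 17/100 + 37/100 + 63/100 + 1 = 217/100 = 2.17 bits/symbol.

2.17 bits/symbol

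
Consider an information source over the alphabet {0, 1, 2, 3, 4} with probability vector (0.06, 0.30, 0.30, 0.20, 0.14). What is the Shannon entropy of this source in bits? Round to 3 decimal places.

H = −Σ pᵢ log₂ pᵢ.
−0.06·log₂(0.06) = 0.2435
−0.30·log₂(0.30) = 0.5211
−0.30·log₂(0.30) = 0.5211
−0.20·log₂(0.20) = 0.4644
−0.14·log₂(0.14) = 0.3971
Sum ≈ 2.1472 → 2.147 bits.

2.147 bits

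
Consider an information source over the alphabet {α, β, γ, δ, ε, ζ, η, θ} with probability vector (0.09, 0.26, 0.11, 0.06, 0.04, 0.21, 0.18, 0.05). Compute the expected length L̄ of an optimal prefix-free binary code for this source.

Repeatedly combine the two least-probable nodes; the expected code length is the sum of the merged weights.
merge 1/25 + 1/20 → 9/100
merge 3/50 + 9/100 → 3/20
merge 9/100 + 11/100 → 1/5
merge 3/20 + 9/50 → 33/100
merge 1/5 + 21/100 → 41/100
merge 13/50 + 33/100 → 59/100
merge 41/100 + 59/100 → 1
L = 9/100 + 3/20 + 1/5 + 33/100 + 41/100 + 59/100 + 1 = 277/100 = 2.77 bits/symbol.

2.77 bits/symbol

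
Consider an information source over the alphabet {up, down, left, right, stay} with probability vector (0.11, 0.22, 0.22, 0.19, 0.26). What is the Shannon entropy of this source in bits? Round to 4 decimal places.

2.2719 bits

H = −Σ pᵢ log₂ pᵢ.
−0.11·log₂(0.11) = 0.3503
−0.22·log₂(0.22) = 0.4806
−0.22·log₂(0.22) = 0.4806
−0.19·log₂(0.19) = 0.4552
−0.26·log₂(0.26) = 0.5053
Sum ≈ 2.2719 → 2.2719 bits.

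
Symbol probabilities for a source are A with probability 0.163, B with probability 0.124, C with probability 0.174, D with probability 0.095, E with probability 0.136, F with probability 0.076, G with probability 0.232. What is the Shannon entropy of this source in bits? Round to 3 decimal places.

2.725 bits

H = −Σ pᵢ log₂ pᵢ.
−0.163·log₂(0.163) = 0.4266
−0.124·log₂(0.124) = 0.3734
−0.174·log₂(0.174) = 0.4390
−0.095·log₂(0.095) = 0.3226
−0.136·log₂(0.136) = 0.3915
−0.076·log₂(0.076) = 0.2826
−0.232·log₂(0.232) = 0.4890
Sum ≈ 2.7246 → 2.725 bits.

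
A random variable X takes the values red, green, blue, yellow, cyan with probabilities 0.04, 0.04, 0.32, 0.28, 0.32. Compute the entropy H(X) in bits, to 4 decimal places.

1.9378 bits

H = −Σ pᵢ log₂ pᵢ.
−0.04·log₂(0.04) = 0.1858
−0.04·log₂(0.04) = 0.1858
−0.32·log₂(0.32) = 0.5260
−0.28·log₂(0.28) = 0.5142
−0.32·log₂(0.32) = 0.5260
Sum ≈ 1.9378 → 1.9378 bits.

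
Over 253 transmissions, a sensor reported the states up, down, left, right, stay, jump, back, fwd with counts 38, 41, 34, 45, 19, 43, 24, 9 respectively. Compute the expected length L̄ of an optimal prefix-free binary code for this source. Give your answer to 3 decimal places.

Probabilities are the counts divided by 253.
Repeatedly combine the two least-probable nodes; the expected code length is the sum of the merged weights.
merge 9/253 + 19/253 → 28/253
merge 24/253 + 28/253 → 52/253
merge 34/253 + 38/253 → 72/253
merge 41/253 + 43/253 → 84/253
merge 45/253 + 52/253 → 97/253
merge 72/253 + 84/253 → 156/253
merge 97/253 + 156/253 → 1
L = 28/253 + 52/253 + 72/253 + 84/253 + 97/253 + 156/253 + 1 = 742/253 ≈ 2.933 bits/symbol.

2.933 bits/symbol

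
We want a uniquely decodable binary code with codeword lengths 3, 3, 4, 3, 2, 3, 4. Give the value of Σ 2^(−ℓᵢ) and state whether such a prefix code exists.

With common denominator 2^4 = 16: Σ 2^(−ℓᵢ) = 2/16 + 2/16 + 1/16 + 2/16 + 4/16 + 2/16 + 1/16 = 14/16 = 0.875.
Kraft's inequality requires Σ ≤ 1; here Σ = 0.875 ≤ 1, so such a prefix code exists.

0.875; yes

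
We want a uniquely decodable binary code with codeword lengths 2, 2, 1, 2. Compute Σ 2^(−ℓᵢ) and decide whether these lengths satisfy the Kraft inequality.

1.25; no

With common denominator 2^2 = 4: Σ 2^(−ℓᵢ) = 1/4 + 1/4 + 2/4 + 1/4 = 5/4 = 1.25.
Kraft's inequality requires Σ ≤ 1; here Σ = 1.25 > 1, so no such prefix code exists.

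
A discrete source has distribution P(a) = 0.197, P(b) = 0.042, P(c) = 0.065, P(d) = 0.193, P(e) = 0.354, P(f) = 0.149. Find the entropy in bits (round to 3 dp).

H = −Σ pᵢ log₂ pᵢ.
−0.197·log₂(0.197) = 0.4617
−0.042·log₂(0.042) = 0.1921
−0.065·log₂(0.065) = 0.2563
−0.193·log₂(0.193) = 0.4581
−0.354·log₂(0.354) = 0.5304
−0.149·log₂(0.149) = 0.4092
Sum ≈ 2.3078 → 2.308 bits.

2.308 bits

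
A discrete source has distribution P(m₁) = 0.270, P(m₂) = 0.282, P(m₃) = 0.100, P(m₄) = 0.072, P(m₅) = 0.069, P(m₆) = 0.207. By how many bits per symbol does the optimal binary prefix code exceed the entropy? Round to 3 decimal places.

0.015 bits

Entropy H = −Σ p log₂ p ≈ 2.3670 bits.
Huffman merges: 69/1000+9/125→141/1000; 1/10+141/1000→241/1000; 207/1000+241/1000→56/125; 27/100+141/500→69/125; 56/125+69/125→1. L = 1191/500 ≈ 2.3820.
L − H = 2.3820 − 2.3670 = 0.015 bits.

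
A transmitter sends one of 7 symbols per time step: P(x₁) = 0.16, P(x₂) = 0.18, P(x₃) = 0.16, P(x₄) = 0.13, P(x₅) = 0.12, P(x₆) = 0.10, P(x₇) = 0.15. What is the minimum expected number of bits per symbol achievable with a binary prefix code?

Repeatedly combine the two least-probable nodes; the expected code length is the sum of the merged weights.
merge 1/10 + 3/25 → 11/50
merge 13/100 + 3/20 → 7/25
merge 4/25 + 4/25 → 8/25
merge 9/50 + 11/50 → 2/5
merge 7/25 + 8/25 → 3/5
merge 2/5 + 3/5 → 1
L = 11/50 + 7/25 + 8/25 + 2/5 + 3/5 + 1 = 141/50 = 2.82 bits/symbol.

2.82 bits/symbol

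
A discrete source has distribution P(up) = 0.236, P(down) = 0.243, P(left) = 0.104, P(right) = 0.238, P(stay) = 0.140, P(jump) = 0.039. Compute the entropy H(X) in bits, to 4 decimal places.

2.3997 bits

H = −Σ pᵢ log₂ pᵢ.
−0.236·log₂(0.236) = 0.4916
−0.243·log₂(0.243) = 0.4960
−0.104·log₂(0.104) = 0.3396
−0.238·log₂(0.238) = 0.4929
−0.140·log₂(0.140) = 0.3971
−0.039·log₂(0.039) = 0.1825
Sum ≈ 2.3997 → 2.3997 bits.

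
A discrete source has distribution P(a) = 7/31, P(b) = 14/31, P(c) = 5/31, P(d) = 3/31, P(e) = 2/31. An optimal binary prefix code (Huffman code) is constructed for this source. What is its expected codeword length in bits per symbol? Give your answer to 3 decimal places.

Repeatedly combine the two least-probable nodes; the expected code length is the sum of the merged weights.
merge 2/31 + 3/31 → 5/31
merge 5/31 + 5/31 → 10/31
merge 7/31 + 10/31 → 17/31
merge 14/31 + 17/31 → 1
L = 5/31 + 10/31 + 17/31 + 1 = 63/31 ≈ 2.032 bits/symbol.

2.032 bits/symbol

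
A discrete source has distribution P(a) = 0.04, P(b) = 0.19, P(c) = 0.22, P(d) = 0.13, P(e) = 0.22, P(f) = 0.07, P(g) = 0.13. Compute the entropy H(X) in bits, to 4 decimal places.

2.6360 bits

H = −Σ pᵢ log₂ pᵢ.
−0.04·log₂(0.04) = 0.1858
−0.19·log₂(0.19) = 0.4552
−0.22·log₂(0.22) = 0.4806
−0.13·log₂(0.13) = 0.3826
−0.22·log₂(0.22) = 0.4806
−0.07·log₂(0.07) = 0.2686
−0.13·log₂(0.13) = 0.3826
Sum ≈ 2.6360 → 2.6360 bits.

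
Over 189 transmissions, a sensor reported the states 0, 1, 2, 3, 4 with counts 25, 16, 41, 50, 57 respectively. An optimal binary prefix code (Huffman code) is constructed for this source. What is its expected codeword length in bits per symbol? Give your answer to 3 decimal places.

2.217 bits/symbol

Probabilities are the counts divided by 189.
Repeatedly combine the two least-probable nodes; the expected code length is the sum of the merged weights.
merge 16/189 + 25/189 → 41/189
merge 41/189 + 41/189 → 82/189
merge 50/189 + 19/63 → 107/189
merge 82/189 + 107/189 → 1
L = 41/189 + 82/189 + 107/189 + 1 = 419/189 ≈ 2.217 bits/symbol.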